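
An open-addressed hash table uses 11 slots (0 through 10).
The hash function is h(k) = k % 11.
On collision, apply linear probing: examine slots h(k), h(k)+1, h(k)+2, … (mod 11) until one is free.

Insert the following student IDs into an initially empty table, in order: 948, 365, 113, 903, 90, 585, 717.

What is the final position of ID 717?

Insert 948: h=2, slot 2 empty -> index 2.
Insert 365: h=2, slot 2 occupied -> index 3.
Insert 113: h=3, slot 3 occupied -> index 4.
Insert 903: h=1, slot 1 empty -> index 1.
Insert 90: h=2, slots 2,3,4 occupied -> index 5.
Insert 585: h=2, slots 2,3,4,5 occupied -> index 6.
Insert 717: h=2, slots 2,3,4,5,6 occupied -> index 7.
Table: [∅, 903, 948, 365, 113, 90, 585, 717, ∅, ∅, ∅]

7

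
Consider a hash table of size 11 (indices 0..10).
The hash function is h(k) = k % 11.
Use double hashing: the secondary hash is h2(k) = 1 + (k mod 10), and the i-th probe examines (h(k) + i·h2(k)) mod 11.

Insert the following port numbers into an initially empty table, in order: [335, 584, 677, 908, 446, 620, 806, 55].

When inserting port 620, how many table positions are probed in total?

335 hashes to 5; slot 5 is free => place at 5.
584 hashes to 1; slot 1 is free => place at 1.
677 hashes to 6; slot 6 is free => place at 6.
908 hashes to 6, h2=9; 6 taken => place at 4.
446 hashes to 6, h2=7; 6 taken => place at 2.
620 hashes to 4, h2=1; 4,5,6 taken => place at 7.
806 hashes to 3; slot 3 is free => place at 3.
55 hashes to 0; slot 0 is free => place at 0.
Table: [55, 584, 446, 806, 908, 335, 677, 620, _, _, _]

4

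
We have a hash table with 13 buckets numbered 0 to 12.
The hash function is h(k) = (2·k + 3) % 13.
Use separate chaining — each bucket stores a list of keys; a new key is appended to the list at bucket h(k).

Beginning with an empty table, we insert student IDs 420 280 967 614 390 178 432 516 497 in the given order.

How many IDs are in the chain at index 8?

Insert 420: h=11, bucket 11 empty → new chain.
Insert 280: h=4, bucket 4 empty → new chain.
Insert 967: h=0, bucket 0 empty → new chain.
Insert 614: h=9, bucket 9 empty → new chain.
Insert 390: h=3, bucket 3 empty → new chain.
Insert 178: h=8, bucket 8 empty → new chain.
Insert 432: h=9, bucket 9 nonempty → append to chain.
Insert 516: h=8, bucket 8 nonempty → append to chain.
Insert 497: h=9, bucket 9 nonempty → append to chain.
Final buckets:
0: 967
1: .
2: .
3: 390
4: 280
5: .
6: .
7: .
8: 178 -> 516
9: 614 -> 432 -> 497
10: .
11: 420
12: .

2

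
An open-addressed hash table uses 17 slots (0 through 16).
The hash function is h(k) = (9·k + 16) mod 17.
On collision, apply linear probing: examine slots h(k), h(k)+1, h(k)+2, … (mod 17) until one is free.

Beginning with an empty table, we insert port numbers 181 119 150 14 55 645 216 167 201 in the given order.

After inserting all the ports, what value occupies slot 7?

181 hashes to 13; slot 13 is free → place at 13.
119 hashes to 16; slot 16 is free → place at 16.
150 hashes to 6; slot 6 is free → place at 6.
14 hashes to 6; 6 taken → place at 7.
55 hashes to 1; slot 1 is free → place at 1.
645 hashes to 7; 7 taken → place at 8.
216 hashes to 5; slot 5 is free → place at 5.
167 hashes to 6; 6,7,8 taken → place at 9.
201 hashes to 6; 6,7,8,9 taken → place at 10.
Table: [_, 55, _, _, _, 216, 150, 14, 645, 167, 201, _, _, 181, _, _, 119]

14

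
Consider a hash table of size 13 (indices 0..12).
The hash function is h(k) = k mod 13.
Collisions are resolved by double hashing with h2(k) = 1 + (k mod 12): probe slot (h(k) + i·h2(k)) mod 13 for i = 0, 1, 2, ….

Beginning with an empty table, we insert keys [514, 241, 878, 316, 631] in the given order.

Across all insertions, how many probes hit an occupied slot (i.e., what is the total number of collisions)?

3

Insert 514: h=7, slot 7 empty => index 7.
Insert 241: h=7, h2=2, slot 7 occupied => index 9.
Insert 878: h=7, h2=3, slot 7 occupied => index 10.
Insert 316: h=4, slot 4 empty => index 4.
Insert 631: h=7, h2=8, slot 7 occupied => index 2.
Table: [∅, ∅, 631, ∅, 316, ∅, ∅, 514, ∅, 241, 878, ∅, ∅]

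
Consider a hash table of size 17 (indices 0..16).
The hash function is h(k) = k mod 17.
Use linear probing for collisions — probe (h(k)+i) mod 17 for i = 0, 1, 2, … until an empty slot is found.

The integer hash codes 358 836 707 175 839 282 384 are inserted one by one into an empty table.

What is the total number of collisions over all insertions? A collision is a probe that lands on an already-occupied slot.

3

358: h=1 => slot 1
836: h=3 => slot 3
707: h=10 => slot 10
175: h=5 => slot 5
839: h=6 => slot 6
282: h=10, probe 10,11 => slot 11
384: h=10, probe 10,11,12 => slot 12
Table: [—, 358, —, 836, —, 175, 839, —, —, —, 707, 282, 384, —, —, —, —]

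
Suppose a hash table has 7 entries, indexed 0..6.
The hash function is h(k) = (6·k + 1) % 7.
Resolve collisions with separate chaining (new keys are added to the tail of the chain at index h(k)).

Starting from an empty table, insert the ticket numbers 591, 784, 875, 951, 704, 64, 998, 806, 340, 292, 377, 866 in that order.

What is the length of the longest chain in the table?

3

Insert 591: h=5, bucket 5 empty → new chain.
Insert 784: h=1, bucket 1 empty → new chain.
Insert 875: h=1, bucket 1 nonempty → append to chain.
Insert 951: h=2, bucket 2 empty → new chain.
Insert 704: h=4, bucket 4 empty → new chain.
Insert 64: h=0, bucket 0 empty → new chain.
Insert 998: h=4, bucket 4 nonempty → append to chain.
Insert 806: h=0, bucket 0 nonempty → append to chain.
Insert 340: h=4, bucket 4 nonempty → append to chain.
Insert 292: h=3, bucket 3 empty → new chain.
Insert 377: h=2, bucket 2 nonempty → append to chain.
Insert 866: h=3, bucket 3 nonempty → append to chain.
Final buckets:
0: 64 -> 806
1: 784 -> 875
2: 951 -> 377
3: 292 -> 866
4: 704 -> 998 -> 340
5: 591
6: -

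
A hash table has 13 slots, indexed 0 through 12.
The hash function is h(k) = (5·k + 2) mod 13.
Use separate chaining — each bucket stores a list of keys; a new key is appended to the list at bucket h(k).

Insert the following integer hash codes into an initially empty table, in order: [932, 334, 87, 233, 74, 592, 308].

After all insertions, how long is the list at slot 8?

932 → bucket 8
334 → bucket 8 (collision)
87 → bucket 8 (collision)
233 → bucket 10
74 → bucket 8 (collision)
592 → bucket 11
308 → bucket 8 (collision)
Final buckets:
0: ∅
1: ∅
2: ∅
3: ∅
4: ∅
5: ∅
6: ∅
7: ∅
8: 932 -> 334 -> 87 -> 74 -> 308
9: ∅
10: 233
11: 592
12: ∅

5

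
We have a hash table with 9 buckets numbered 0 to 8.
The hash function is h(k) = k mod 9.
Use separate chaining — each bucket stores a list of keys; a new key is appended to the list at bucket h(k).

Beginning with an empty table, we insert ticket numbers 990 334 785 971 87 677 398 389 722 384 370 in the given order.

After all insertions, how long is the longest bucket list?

5

990 -> bucket 0
334 -> bucket 1
785 -> bucket 2
971 -> bucket 8
87 -> bucket 6
677 -> bucket 2 (collision)
398 -> bucket 2 (collision)
389 -> bucket 2 (collision)
722 -> bucket 2 (collision)
384 -> bucket 6 (collision)
370 -> bucket 1 (collision)
Final buckets:
0: 990
1: 334 -> 370
2: 785 -> 677 -> 398 -> 389 -> 722
3: ∅
4: ∅
5: ∅
6: 87 -> 384
7: ∅
8: 971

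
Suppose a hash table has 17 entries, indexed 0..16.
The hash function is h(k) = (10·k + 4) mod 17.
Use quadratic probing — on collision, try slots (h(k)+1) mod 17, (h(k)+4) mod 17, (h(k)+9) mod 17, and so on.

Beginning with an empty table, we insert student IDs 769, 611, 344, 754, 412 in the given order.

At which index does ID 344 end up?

Insert 769: h=10, slot 10 empty -> index 10.
Insert 611: h=11, slot 11 empty -> index 11.
Insert 344: h=10, slots 10,11 occupied -> index 14.
Insert 754: h=13, slot 13 empty -> index 13.
Insert 412: h=10, slots 10,11,14 occupied -> index 2.
Table: [_, _, 412, _, _, _, _, _, _, _, 769, 611, _, 754, 344, _, _]

14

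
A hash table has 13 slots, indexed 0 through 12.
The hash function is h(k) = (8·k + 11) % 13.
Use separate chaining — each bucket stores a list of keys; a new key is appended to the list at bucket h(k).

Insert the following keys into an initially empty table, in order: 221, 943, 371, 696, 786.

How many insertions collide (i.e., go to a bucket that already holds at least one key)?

221 → bucket 11
943 → bucket 2
371 → bucket 2 (collision)
696 → bucket 2 (collision)
786 → bucket 7
Final buckets:
0: _
1: _
2: 943 -> 371 -> 696
3: _
4: _
5: _
6: _
7: 786
8: _
9: _
10: _
11: 221
12: _

2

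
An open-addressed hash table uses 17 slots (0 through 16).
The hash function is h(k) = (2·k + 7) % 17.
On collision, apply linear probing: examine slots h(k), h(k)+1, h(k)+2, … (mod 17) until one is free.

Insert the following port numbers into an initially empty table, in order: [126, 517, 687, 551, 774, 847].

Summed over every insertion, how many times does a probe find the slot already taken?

126 hashes to 4; slot 4 is free => place at 4.
517 hashes to 4; 4 taken => place at 5.
687 hashes to 4; 4,5 taken => place at 6.
551 hashes to 4; 4,5,6 taken => place at 7.
774 hashes to 8; slot 8 is free => place at 8.
847 hashes to 1; slot 1 is free => place at 1.
Table: [-, 847, -, -, 126, 517, 687, 551, 774, -, -, -, -, -, -, -, -]

6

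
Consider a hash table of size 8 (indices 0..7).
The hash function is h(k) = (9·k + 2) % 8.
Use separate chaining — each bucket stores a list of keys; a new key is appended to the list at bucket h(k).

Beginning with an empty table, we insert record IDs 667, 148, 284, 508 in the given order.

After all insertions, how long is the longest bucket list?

667 -> bucket 5
148 -> bucket 6
284 -> bucket 6 (collision)
508 -> bucket 6 (collision)
Final buckets:
0: .
1: .
2: .
3: .
4: .
5: 667
6: 148 -> 284 -> 508
7: .

3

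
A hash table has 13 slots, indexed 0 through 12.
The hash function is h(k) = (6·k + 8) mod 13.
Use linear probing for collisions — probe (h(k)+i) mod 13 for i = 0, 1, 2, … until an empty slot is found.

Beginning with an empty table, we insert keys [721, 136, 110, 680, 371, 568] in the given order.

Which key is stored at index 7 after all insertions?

110

721 hashes to 5; slot 5 is free → place at 5.
136 hashes to 5; 5 taken → place at 6.
110 hashes to 5; 5,6 taken → place at 7.
680 hashes to 6; 6,7 taken → place at 8.
371 hashes to 11; slot 11 is free → place at 11.
568 hashes to 10; slot 10 is free → place at 10.
Table: [-, -, -, -, -, 721, 136, 110, 680, -, 568, 371, -]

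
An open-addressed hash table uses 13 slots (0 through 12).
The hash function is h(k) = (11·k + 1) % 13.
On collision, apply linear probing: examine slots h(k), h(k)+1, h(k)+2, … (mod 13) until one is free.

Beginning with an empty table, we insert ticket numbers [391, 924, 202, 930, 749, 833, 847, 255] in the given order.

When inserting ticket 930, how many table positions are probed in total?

3

391: h=12 → slot 12
924: h=12, probe 12,0 → slot 0
202: h=0, probe 0,1 → slot 1
930: h=0, probe 0,1,2 → slot 2
749: h=11 → slot 11
833: h=12, probe 12,0,1,2,3 → slot 3
847: h=10 → slot 10
255: h=11, probe 11,12,0,1,2,3,4 → slot 4
Table: [924, 202, 930, 833, 255, —, —, —, —, —, 847, 749, 391]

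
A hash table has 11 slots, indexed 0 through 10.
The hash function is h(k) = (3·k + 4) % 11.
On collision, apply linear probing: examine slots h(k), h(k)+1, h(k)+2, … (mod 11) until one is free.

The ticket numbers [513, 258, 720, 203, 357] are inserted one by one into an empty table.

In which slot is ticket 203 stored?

513 hashes to 3; slot 3 is free → place at 3.
258 hashes to 8; slot 8 is free → place at 8.
720 hashes to 8; 8 taken → place at 9.
203 hashes to 8; 8,9 taken → place at 10.
357 hashes to 8; 8,9,10 taken → place at 0.
Table: [357, ∅, ∅, 513, ∅, ∅, ∅, ∅, 258, 720, 203]

10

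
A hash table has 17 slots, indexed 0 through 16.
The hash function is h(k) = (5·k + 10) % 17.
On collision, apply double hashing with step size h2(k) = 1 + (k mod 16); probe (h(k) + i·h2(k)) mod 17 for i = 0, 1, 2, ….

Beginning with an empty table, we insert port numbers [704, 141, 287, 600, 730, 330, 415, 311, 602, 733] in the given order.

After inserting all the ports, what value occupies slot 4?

704: h=11 → slot 11
141: h=1 → slot 1
287: h=0 → slot 0
600: h=1, h2=9, probe 1,10 → slot 10
730: h=5 → slot 5
330: h=11, h2=11, probe 11,5,16 → slot 16
415: h=11, h2=16, probe 11,10,9 → slot 9
311: h=1, h2=8, probe 1,9,0,8 → slot 8
602: h=11, h2=11, probe 11,5,16,10,4 → slot 4
733: h=3 → slot 3
Table: [287, 141, —, 733, 602, 730, —, —, 311, 415, 600, 704, —, —, —, —, 330]

602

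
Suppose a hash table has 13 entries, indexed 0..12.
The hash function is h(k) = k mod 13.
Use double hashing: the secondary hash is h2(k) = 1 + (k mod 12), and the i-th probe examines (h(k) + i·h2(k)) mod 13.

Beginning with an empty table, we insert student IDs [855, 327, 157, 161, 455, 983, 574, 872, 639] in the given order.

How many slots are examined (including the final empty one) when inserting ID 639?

855: h=10 -> slot 10
327: h=2 -> slot 2
157: h=1 -> slot 1
161: h=5 -> slot 5
455: h=0 -> slot 0
983: h=8 -> slot 8
574: h=2, h2=11, probe 2,0,11 -> slot 11
872: h=1, h2=9, probe 1,10,6 -> slot 6
639: h=2, h2=4, probe 2,6,10,1,5,9 -> slot 9
Table: [455, 157, 327, ∅, ∅, 161, 872, ∅, 983, 639, 855, 574, ∅]

6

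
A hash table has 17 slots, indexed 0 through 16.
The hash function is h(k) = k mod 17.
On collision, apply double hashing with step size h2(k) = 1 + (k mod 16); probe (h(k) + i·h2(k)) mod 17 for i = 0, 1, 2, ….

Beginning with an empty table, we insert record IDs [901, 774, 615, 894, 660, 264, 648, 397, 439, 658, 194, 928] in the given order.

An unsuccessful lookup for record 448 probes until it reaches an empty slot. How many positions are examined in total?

901: h=0 -> slot 0
774: h=9 -> slot 9
615: h=3 -> slot 3
894: h=10 -> slot 10
660: h=14 -> slot 14
264: h=9, h2=9, probe 9,1 -> slot 1
648: h=2 -> slot 2
397: h=6 -> slot 6
439: h=14, h2=8, probe 14,5 -> slot 5
658: h=12 -> slot 12
194: h=7 -> slot 7
928: h=10, h2=1, probe 10,11 -> slot 11
Table: [901, 264, 648, 615, ∅, 439, 397, 194, ∅, 774, 894, 928, 658, ∅, 660, ∅, ∅]
Lookup 448: h=6, h2=1, probe 6,7,8 → slot 8 empty, not found.

3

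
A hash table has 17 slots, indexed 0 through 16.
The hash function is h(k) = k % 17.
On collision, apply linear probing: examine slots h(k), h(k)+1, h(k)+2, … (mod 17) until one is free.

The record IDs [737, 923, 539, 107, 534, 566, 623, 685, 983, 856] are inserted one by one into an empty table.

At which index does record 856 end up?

737 hashes to 6; slot 6 is free -> place at 6.
923 hashes to 5; slot 5 is free -> place at 5.
539 hashes to 12; slot 12 is free -> place at 12.
107 hashes to 5; 5,6 taken -> place at 7.
534 hashes to 7; 7 taken -> place at 8.
566 hashes to 5; 5,6,7,8 taken -> place at 9.
623 hashes to 11; slot 11 is free -> place at 11.
685 hashes to 5; 5,6,7,8,9 taken -> place at 10.
983 hashes to 14; slot 14 is free -> place at 14.
856 hashes to 6; 6,7,8,9,10,11,12 taken -> place at 13.
Table: [-, -, -, -, -, 923, 737, 107, 534, 566, 685, 623, 539, 856, 983, -, -]

13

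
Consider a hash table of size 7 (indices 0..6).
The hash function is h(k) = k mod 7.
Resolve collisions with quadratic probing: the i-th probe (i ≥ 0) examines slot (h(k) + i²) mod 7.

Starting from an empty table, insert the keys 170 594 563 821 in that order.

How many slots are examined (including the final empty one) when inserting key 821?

170: h=2 → slot 2
594: h=6 → slot 6
563: h=3 → slot 3
821: h=2, probe 2,3,6,4 → slot 4
Table: [-, -, 170, 563, 821, -, 594]

4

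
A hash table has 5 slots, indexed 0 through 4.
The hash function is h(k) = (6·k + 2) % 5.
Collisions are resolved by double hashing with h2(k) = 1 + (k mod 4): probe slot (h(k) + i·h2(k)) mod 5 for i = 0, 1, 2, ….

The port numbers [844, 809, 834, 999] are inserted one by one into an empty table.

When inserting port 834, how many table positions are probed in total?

2

Insert 844: h=1, slot 1 empty → index 1.
Insert 809: h=1, h2=2, slot 1 occupied → index 3.
Insert 834: h=1, h2=3, slot 1 occupied → index 4.
Insert 999: h=1, h2=4, slot 1 occupied → index 0.
Table: [999, 844, -, 809, 834]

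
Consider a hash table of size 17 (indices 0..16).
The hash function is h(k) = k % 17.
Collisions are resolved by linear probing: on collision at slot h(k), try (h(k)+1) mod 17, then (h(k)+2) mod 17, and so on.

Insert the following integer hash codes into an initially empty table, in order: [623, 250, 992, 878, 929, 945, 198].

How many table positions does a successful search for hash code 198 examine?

623 hashes to 11; slot 11 is free => place at 11.
250 hashes to 12; slot 12 is free => place at 12.
992 hashes to 6; slot 6 is free => place at 6.
878 hashes to 11; 11,12 taken => place at 13.
929 hashes to 11; 11,12,13 taken => place at 14.
945 hashes to 10; slot 10 is free => place at 10.
198 hashes to 11; 11,12,13,14 taken => place at 15.
Table: [-, -, -, -, -, -, 992, -, -, -, 945, 623, 250, 878, 929, 198, -]
Lookup 198: h=11, probe 11,12,13,14,15 → found at 15.

5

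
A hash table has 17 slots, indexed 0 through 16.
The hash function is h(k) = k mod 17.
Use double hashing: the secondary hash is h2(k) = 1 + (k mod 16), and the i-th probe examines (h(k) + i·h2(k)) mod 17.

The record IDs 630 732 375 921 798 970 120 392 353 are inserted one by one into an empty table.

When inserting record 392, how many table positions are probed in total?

630: h=1 => slot 1
732: h=1, h2=13, probe 1,14 => slot 14
375: h=1, h2=8, probe 1,9 => slot 9
921: h=3 => slot 3
798: h=16 => slot 16
970: h=1, h2=11, probe 1,12 => slot 12
120: h=1, h2=9, probe 1,10 => slot 10
392: h=1, h2=9, probe 1,10,2 => slot 2
353: h=13 => slot 13
Table: [., 630, 392, 921, ., ., ., ., ., 375, 120, ., 970, 353, 732, ., 798]

3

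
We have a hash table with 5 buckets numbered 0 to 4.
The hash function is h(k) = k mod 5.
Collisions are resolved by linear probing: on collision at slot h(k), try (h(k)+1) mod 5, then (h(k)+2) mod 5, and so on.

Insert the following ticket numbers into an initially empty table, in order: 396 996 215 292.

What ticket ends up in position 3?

292

Insert 396: h=1, slot 1 empty → index 1.
Insert 996: h=1, slot 1 occupied → index 2.
Insert 215: h=0, slot 0 empty → index 0.
Insert 292: h=2, slot 2 occupied → index 3.
Table: [215, 396, 996, 292, ∅]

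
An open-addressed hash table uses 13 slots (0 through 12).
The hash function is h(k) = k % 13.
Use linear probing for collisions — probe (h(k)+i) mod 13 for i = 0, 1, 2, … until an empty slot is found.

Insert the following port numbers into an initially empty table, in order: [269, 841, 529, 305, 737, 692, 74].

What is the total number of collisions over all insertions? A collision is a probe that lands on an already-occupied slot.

10

Insert 269: h=9, slot 9 empty -> index 9.
Insert 841: h=9, slot 9 occupied -> index 10.
Insert 529: h=9, slots 9,10 occupied -> index 11.
Insert 305: h=6, slot 6 empty -> index 6.
Insert 737: h=9, slots 9,10,11 occupied -> index 12.
Insert 692: h=3, slot 3 empty -> index 3.
Insert 74: h=9, slots 9,10,11,12 occupied -> index 0.
Table: [74, ., ., 692, ., ., 305, ., ., 269, 841, 529, 737]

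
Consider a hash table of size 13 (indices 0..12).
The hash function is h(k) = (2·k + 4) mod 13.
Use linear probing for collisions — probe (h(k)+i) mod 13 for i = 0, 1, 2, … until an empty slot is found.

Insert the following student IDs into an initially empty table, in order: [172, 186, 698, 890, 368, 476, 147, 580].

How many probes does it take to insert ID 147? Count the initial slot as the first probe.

172: h=10 -> slot 10
186: h=12 -> slot 12
698: h=9 -> slot 9
890: h=3 -> slot 3
368: h=12, probe 12,0 -> slot 0
476: h=7 -> slot 7
147: h=12, probe 12,0,1 -> slot 1
580: h=7, probe 7,8 -> slot 8
Table: [368, 147, _, 890, _, _, _, 476, 580, 698, 172, _, 186]

3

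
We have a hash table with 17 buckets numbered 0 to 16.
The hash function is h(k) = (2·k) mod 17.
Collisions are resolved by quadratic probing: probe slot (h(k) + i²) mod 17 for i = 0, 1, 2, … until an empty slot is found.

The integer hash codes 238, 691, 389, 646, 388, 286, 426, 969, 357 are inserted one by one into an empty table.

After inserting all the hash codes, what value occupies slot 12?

286

Insert 238: h=0, slot 0 empty -> index 0.
Insert 691: h=5, slot 5 empty -> index 5.
Insert 389: h=13, slot 13 empty -> index 13.
Insert 646: h=0, slot 0 occupied -> index 1.
Insert 388: h=11, slot 11 empty -> index 11.
Insert 286: h=11, slot 11 occupied -> index 12.
Insert 426: h=2, slot 2 empty -> index 2.
Insert 969: h=0, slots 0,1 occupied -> index 4.
Insert 357: h=0, slots 0,1,4 occupied -> index 9.
Table: [238, 646, 426, —, 969, 691, —, —, —, 357, —, 388, 286, 389, —, —, —]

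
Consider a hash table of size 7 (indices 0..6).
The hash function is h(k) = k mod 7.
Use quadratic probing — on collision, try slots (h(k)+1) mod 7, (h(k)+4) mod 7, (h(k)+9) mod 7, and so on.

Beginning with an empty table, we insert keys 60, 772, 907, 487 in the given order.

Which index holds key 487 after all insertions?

1

60: h=4 -> slot 4
772: h=2 -> slot 2
907: h=4, probe 4,5 -> slot 5
487: h=4, probe 4,5,1 -> slot 1
Table: [—, 487, 772, —, 60, 907, —]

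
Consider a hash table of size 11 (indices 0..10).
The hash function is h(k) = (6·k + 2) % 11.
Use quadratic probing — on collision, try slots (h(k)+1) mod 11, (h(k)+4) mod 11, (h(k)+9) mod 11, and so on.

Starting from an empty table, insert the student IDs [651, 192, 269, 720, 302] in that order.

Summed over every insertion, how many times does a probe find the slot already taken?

651 hashes to 3; slot 3 is free -> place at 3.
192 hashes to 10; slot 10 is free -> place at 10.
269 hashes to 10; 10 taken -> place at 0.
720 hashes to 10; 10,0,3 taken -> place at 8.
302 hashes to 10; 10,0,3,8 taken -> place at 4.
Table: [269, _, _, 651, 302, _, _, _, 720, _, 192]

8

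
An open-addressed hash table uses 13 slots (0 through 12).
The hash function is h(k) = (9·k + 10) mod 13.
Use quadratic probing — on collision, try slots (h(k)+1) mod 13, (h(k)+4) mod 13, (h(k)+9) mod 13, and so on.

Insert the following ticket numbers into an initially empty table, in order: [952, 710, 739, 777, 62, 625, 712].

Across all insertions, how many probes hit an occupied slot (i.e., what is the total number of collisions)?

952 hashes to 11; slot 11 is free => place at 11.
710 hashes to 4; slot 4 is free => place at 4.
739 hashes to 5; slot 5 is free => place at 5.
777 hashes to 9; slot 9 is free => place at 9.
62 hashes to 9; 9 taken => place at 10.
625 hashes to 6; slot 6 is free => place at 6.
712 hashes to 9; 9,10 taken => place at 0.
Table: [712, —, —, —, 710, 739, 625, —, —, 777, 62, 952, —]

3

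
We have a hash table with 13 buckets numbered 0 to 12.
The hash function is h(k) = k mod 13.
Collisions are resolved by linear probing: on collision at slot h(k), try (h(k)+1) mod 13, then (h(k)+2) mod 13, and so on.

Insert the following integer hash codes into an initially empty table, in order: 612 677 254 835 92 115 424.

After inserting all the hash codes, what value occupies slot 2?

677

612 hashes to 1; slot 1 is free => place at 1.
677 hashes to 1; 1 taken => place at 2.
254 hashes to 7; slot 7 is free => place at 7.
835 hashes to 3; slot 3 is free => place at 3.
92 hashes to 1; 1,2,3 taken => place at 4.
115 hashes to 11; slot 11 is free => place at 11.
424 hashes to 8; slot 8 is free => place at 8.
Table: [—, 612, 677, 835, 92, —, —, 254, 424, —, —, 115, —]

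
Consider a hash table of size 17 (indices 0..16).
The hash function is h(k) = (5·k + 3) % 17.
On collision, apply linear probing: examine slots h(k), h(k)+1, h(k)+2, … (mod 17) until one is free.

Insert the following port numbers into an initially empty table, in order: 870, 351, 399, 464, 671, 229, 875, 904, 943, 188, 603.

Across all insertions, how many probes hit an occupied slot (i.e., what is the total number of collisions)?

870: h=1 => slot 1
351: h=7 => slot 7
399: h=9 => slot 9
464: h=11 => slot 11
671: h=9, probe 9,10 => slot 10
229: h=9, probe 9,10,11,12 => slot 12
875: h=9, probe 9,10,11,12,13 => slot 13
904: h=1, probe 1,2 => slot 2
943: h=9, probe 9,10,11,12,13,14 => slot 14
188: h=8 => slot 8
603: h=9, probe 9,10,11,12,13,14,15 => slot 15
Table: [-, 870, 904, -, -, -, -, 351, 188, 399, 671, 464, 229, 875, 943, 603, -]

20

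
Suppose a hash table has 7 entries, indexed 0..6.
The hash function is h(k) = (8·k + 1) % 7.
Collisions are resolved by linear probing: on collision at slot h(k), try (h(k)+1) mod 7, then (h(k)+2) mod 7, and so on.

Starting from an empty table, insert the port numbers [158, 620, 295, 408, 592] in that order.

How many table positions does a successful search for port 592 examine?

158: h=5 -> slot 5
620: h=5, probe 5,6 -> slot 6
295: h=2 -> slot 2
408: h=3 -> slot 3
592: h=5, probe 5,6,0 -> slot 0
Table: [592, —, 295, 408, —, 158, 620]
Lookup 592: h=5, probe 5,6,0 → found at 0.

3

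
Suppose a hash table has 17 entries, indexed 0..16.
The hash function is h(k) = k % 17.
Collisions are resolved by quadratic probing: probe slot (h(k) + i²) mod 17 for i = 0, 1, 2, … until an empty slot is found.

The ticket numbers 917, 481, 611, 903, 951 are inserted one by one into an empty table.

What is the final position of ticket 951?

917: h=16 -> slot 16
481: h=5 -> slot 5
611: h=16, probe 16,0 -> slot 0
903: h=2 -> slot 2
951: h=16, probe 16,0,3 -> slot 3
Table: [611, ∅, 903, 951, ∅, 481, ∅, ∅, ∅, ∅, ∅, ∅, ∅, ∅, ∅, ∅, 917]

3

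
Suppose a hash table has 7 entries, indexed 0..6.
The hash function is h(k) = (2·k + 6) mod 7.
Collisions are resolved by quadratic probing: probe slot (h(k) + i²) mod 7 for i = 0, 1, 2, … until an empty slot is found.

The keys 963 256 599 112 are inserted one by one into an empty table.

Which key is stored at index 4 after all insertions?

599

963 hashes to 0; slot 0 is free → place at 0.
256 hashes to 0; 0 taken → place at 1.
599 hashes to 0; 0,1 taken → place at 4.
112 hashes to 6; slot 6 is free → place at 6.
Table: [963, 256, -, -, 599, -, 112]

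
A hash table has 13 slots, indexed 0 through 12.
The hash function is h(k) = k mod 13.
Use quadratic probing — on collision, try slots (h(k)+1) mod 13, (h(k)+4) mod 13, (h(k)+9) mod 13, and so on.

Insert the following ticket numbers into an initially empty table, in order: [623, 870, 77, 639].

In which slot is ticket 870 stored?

Insert 623: h=12, slot 12 empty => index 12.
Insert 870: h=12, slot 12 occupied => index 0.
Insert 77: h=12, slots 12,0 occupied => index 3.
Insert 639: h=2, slot 2 empty => index 2.
Table: [870, _, 639, 77, _, _, _, _, _, _, _, _, 623]

0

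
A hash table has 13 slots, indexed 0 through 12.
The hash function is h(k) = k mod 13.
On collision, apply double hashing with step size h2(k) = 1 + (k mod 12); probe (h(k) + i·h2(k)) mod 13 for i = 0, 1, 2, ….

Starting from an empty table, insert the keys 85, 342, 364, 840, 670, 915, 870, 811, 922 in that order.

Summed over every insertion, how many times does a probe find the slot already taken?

85: h=7 → slot 7
342: h=4 → slot 4
364: h=0 → slot 0
840: h=8 → slot 8
670: h=7, h2=11, probe 7,5 → slot 5
915: h=5, h2=4, probe 5,9 → slot 9
870: h=12 → slot 12
811: h=5, h2=8, probe 5,0,8,3 → slot 3
922: h=12, h2=11, probe 12,10 → slot 10
Table: [364, —, —, 811, 342, 670, —, 85, 840, 915, 922, —, 870]

6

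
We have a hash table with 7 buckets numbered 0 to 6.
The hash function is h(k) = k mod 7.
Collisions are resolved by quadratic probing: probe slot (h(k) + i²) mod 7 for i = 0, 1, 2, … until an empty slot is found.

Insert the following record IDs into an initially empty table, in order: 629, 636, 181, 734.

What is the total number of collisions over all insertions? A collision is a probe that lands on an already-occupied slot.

629: h=6 → slot 6
636: h=6, probe 6,0 → slot 0
181: h=6, probe 6,0,3 → slot 3
734: h=6, probe 6,0,3,1 → slot 1
Table: [636, 734, ∅, 181, ∅, ∅, 629]

6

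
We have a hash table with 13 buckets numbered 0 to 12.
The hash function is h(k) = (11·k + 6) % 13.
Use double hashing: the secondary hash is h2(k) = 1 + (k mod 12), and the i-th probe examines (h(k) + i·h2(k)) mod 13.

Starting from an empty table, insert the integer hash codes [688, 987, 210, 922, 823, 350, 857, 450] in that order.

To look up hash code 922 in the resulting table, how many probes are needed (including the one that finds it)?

Insert 688: h=8, slot 8 empty => index 8.
Insert 987: h=8, h2=4, slot 8 occupied => index 12.
Insert 210: h=2, slot 2 empty => index 2.
Insert 922: h=8, h2=11, slot 8 occupied => index 6.
Insert 823: h=11, slot 11 empty => index 11.
Insert 350: h=8, h2=3, slots 8,11 occupied => index 1.
Insert 857: h=8, h2=6, slots 8,1 occupied => index 7.
Insert 450: h=3, slot 3 empty => index 3.
Table: [., 350, 210, 450, ., ., 922, 857, 688, ., ., 823, 987]
Lookup 922: h=8, h2=11, probe 8,6 → found at 6.

2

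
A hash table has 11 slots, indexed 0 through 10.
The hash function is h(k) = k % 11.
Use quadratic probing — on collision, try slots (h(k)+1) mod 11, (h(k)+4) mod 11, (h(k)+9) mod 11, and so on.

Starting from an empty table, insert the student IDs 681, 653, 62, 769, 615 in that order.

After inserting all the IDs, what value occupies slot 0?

681: h=10 → slot 10
653: h=4 → slot 4
62: h=7 → slot 7
769: h=10, probe 10,0 → slot 0
615: h=10, probe 10,0,3 → slot 3
Table: [769, -, -, 615, 653, -, -, 62, -, -, 681]

769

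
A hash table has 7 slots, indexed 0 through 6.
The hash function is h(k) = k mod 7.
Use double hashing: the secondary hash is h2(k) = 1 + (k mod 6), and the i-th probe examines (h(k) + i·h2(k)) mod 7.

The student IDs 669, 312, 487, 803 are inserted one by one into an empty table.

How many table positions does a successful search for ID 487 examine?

Insert 669: h=4, slot 4 empty → index 4.
Insert 312: h=4, h2=1, slot 4 occupied → index 5.
Insert 487: h=4, h2=2, slot 4 occupied → index 6.
Insert 803: h=5, h2=6, slots 5,4 occupied → index 3.
Table: [_, _, _, 803, 669, 312, 487]
Lookup 487: h=4, h2=2, probe 4,6 → found at 6.

2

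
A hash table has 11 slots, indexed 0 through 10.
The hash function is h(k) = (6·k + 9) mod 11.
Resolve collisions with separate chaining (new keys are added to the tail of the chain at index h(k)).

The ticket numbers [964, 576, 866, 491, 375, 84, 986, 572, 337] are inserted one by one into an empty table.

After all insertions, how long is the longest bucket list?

5

964 → bucket 7
576 → bucket 0
866 → bucket 2
491 → bucket 7 (collision)
375 → bucket 4
84 → bucket 7 (collision)
986 → bucket 7 (collision)
572 → bucket 9
337 → bucket 7 (collision)
Final buckets:
0: 576
1: _
2: 866
3: _
4: 375
5: _
6: _
7: 964 -> 491 -> 84 -> 986 -> 337
8: _
9: 572
10: _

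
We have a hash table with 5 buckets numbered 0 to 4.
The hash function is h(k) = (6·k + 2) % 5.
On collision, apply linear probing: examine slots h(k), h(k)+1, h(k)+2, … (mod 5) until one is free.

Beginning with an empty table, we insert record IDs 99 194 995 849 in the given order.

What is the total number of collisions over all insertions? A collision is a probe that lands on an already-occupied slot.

5

99 hashes to 1; slot 1 is free => place at 1.
194 hashes to 1; 1 taken => place at 2.
995 hashes to 2; 2 taken => place at 3.
849 hashes to 1; 1,2,3 taken => place at 4.
Table: [., 99, 194, 995, 849]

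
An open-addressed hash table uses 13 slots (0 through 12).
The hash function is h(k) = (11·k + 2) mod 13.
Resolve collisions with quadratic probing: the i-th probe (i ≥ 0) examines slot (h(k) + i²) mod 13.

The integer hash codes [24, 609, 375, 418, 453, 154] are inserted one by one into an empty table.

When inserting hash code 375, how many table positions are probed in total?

Insert 24: h=6, slot 6 empty -> index 6.
Insert 609: h=6, slot 6 occupied -> index 7.
Insert 375: h=6, slots 6,7 occupied -> index 10.
Insert 418: h=11, slot 11 empty -> index 11.
Insert 453: h=6, slots 6,7,10 occupied -> index 2.
Insert 154: h=6, slots 6,7,10,2 occupied -> index 9.
Table: [—, —, 453, —, —, —, 24, 609, —, 154, 375, 418, —]

3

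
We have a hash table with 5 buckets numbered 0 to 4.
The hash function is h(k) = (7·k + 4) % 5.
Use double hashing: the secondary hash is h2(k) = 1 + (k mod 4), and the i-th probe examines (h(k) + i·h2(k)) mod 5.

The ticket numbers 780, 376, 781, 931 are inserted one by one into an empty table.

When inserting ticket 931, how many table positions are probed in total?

780: h=4 -> slot 4
376: h=1 -> slot 1
781: h=1, h2=2, probe 1,3 -> slot 3
931: h=1, h2=4, probe 1,0 -> slot 0
Table: [931, 376, _, 781, 780]

2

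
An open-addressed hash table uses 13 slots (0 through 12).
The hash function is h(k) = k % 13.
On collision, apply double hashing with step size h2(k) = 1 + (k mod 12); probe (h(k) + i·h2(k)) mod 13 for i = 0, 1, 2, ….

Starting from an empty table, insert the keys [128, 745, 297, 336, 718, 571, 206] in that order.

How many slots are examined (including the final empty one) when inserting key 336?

2

128: h=11 -> slot 11
745: h=4 -> slot 4
297: h=11, h2=10, probe 11,8 -> slot 8
336: h=11, h2=1, probe 11,12 -> slot 12
718: h=3 -> slot 3
571: h=12, h2=8, probe 12,7 -> slot 7
206: h=11, h2=3, probe 11,1 -> slot 1
Table: [-, 206, -, 718, 745, -, -, 571, 297, -, -, 128, 336]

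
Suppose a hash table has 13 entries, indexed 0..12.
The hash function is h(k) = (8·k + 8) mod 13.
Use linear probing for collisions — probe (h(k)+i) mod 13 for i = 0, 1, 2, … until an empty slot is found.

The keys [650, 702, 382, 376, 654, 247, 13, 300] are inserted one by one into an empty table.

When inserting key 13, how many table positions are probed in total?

5

650: h=8 -> slot 8
702: h=8, probe 8,9 -> slot 9
382: h=9, probe 9,10 -> slot 10
376: h=0 -> slot 0
654: h=1 -> slot 1
247: h=8, probe 8,9,10,11 -> slot 11
13: h=8, probe 8,9,10,11,12 -> slot 12
300: h=3 -> slot 3
Table: [376, 654, _, 300, _, _, _, _, 650, 702, 382, 247, 13]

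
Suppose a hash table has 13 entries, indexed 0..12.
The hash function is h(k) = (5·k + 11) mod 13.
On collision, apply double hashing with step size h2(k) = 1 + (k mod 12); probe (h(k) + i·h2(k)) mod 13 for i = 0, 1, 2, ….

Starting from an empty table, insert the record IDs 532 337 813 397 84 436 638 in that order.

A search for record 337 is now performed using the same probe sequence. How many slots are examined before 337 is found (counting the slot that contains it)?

2

532 hashes to 6; slot 6 is free -> place at 6.
337 hashes to 6, h2=2; 6 taken -> place at 8.
813 hashes to 7; slot 7 is free -> place at 7.
397 hashes to 7, h2=2; 7 taken -> place at 9.
84 hashes to 2; slot 2 is free -> place at 2.
436 hashes to 7, h2=5; 7 taken -> place at 12.
638 hashes to 3; slot 3 is free -> place at 3.
Table: [-, -, 84, 638, -, -, 532, 813, 337, 397, -, -, 436]
Lookup 337: h=6, h2=2, probe 6,8 → found at 8.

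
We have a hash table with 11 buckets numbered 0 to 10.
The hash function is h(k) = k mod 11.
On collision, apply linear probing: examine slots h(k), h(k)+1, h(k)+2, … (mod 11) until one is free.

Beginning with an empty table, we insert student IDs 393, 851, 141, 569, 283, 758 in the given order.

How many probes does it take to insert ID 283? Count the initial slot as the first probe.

Insert 393: h=8, slot 8 empty → index 8.
Insert 851: h=4, slot 4 empty → index 4.
Insert 141: h=9, slot 9 empty → index 9.
Insert 569: h=8, slots 8,9 occupied → index 10.
Insert 283: h=8, slots 8,9,10 occupied → index 0.
Insert 758: h=10, slots 10,0 occupied → index 1.
Table: [283, 758, -, -, 851, -, -, -, 393, 141, 569]

4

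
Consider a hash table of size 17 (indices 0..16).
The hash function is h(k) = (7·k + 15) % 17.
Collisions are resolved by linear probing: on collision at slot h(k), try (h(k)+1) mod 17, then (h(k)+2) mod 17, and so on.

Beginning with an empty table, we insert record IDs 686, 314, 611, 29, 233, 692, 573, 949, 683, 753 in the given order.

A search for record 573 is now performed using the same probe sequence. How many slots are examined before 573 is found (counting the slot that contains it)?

686: h=6 → slot 6
314: h=3 → slot 3
611: h=8 → slot 8
29: h=14 → slot 14
233: h=14, probe 14,15 → slot 15
692: h=14, probe 14,15,16 → slot 16
573: h=14, probe 14,15,16,0 → slot 0
949: h=11 → slot 11
683: h=2 → slot 2
753: h=16, probe 16,0,1 → slot 1
Table: [573, 753, 683, 314, _, _, 686, _, 611, _, _, 949, _, _, 29, 233, 692]
Lookup 573: h=14, probe 14,15,16,0 → found at 0.

4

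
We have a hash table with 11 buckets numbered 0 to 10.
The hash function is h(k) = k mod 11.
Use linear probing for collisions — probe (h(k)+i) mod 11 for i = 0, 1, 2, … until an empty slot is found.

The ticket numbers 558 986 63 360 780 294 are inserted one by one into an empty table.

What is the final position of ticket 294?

Insert 558: h=8, slot 8 empty → index 8.
Insert 986: h=7, slot 7 empty → index 7.
Insert 63: h=8, slot 8 occupied → index 9.
Insert 360: h=8, slots 8,9 occupied → index 10.
Insert 780: h=10, slot 10 occupied → index 0.
Insert 294: h=8, slots 8,9,10,0 occupied → index 1.
Table: [780, 294, —, —, —, —, —, 986, 558, 63, 360]

1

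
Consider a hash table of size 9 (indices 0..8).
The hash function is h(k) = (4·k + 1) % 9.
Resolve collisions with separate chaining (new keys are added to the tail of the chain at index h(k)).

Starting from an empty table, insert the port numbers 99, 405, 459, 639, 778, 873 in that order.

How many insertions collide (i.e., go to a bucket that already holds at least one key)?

4

Insert 99: h=1, bucket 1 empty -> new chain.
Insert 405: h=1, bucket 1 nonempty -> append to chain.
Insert 459: h=1, bucket 1 nonempty -> append to chain.
Insert 639: h=1, bucket 1 nonempty -> append to chain.
Insert 778: h=8, bucket 8 empty -> new chain.
Insert 873: h=1, bucket 1 nonempty -> append to chain.
Final buckets:
0: .
1: 99 -> 405 -> 459 -> 639 -> 873
2: .
3: .
4: .
5: .
6: .
7: .
8: 778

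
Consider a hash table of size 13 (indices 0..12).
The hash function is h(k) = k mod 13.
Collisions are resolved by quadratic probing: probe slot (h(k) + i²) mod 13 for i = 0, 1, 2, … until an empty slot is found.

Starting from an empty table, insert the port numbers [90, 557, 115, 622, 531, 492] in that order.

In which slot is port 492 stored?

10

90: h=12 → slot 12
557: h=11 → slot 11
115: h=11, probe 11,12,2 → slot 2
622: h=11, probe 11,12,2,7 → slot 7
531: h=11, probe 11,12,2,7,1 → slot 1
492: h=11, probe 11,12,2,7,1,10 → slot 10
Table: [., 531, 115, ., ., ., ., 622, ., ., 492, 557, 90]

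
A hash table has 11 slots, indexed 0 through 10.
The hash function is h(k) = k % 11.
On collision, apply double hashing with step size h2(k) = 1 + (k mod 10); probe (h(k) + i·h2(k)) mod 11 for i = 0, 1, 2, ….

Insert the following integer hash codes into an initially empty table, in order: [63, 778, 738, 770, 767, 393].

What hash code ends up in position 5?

767

63: h=8 → slot 8
778: h=8, h2=9, probe 8,6 → slot 6
738: h=1 → slot 1
770: h=0 → slot 0
767: h=8, h2=8, probe 8,5 → slot 5
393: h=8, h2=4, probe 8,1,5,9 → slot 9
Table: [770, 738, ∅, ∅, ∅, 767, 778, ∅, 63, 393, ∅]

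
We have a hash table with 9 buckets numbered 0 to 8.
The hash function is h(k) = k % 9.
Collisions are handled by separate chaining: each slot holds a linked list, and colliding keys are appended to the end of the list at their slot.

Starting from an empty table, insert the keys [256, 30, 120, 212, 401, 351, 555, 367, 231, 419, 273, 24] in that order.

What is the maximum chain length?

256 -> bucket 4
30 -> bucket 3
120 -> bucket 3 (collision)
212 -> bucket 5
401 -> bucket 5 (collision)
351 -> bucket 0
555 -> bucket 6
367 -> bucket 7
231 -> bucket 6 (collision)
419 -> bucket 5 (collision)
273 -> bucket 3 (collision)
24 -> bucket 6 (collision)
Final buckets:
0: 351
1: _
2: _
3: 30 -> 120 -> 273
4: 256
5: 212 -> 401 -> 419
6: 555 -> 231 -> 24
7: 367
8: _

3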